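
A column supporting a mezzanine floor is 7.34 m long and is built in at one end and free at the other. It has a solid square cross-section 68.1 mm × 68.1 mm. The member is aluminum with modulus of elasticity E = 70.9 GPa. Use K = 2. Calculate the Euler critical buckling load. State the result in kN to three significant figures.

I = a⁴/12 = 68.1⁴/12 = 1.792×10^6 mm⁴
I = 1.792×10^6 mm⁴ = 1.792×10^-6 m⁴
Effective length L_e = K·L = 2 × 7.34 = 14.68 m
P_cr = π²EI / L_e² = π² × 70.9×10⁹ × 1.792×10^-6 / 14.68² = 5.820×10^3 N

P_cr ≈ 5.82 kN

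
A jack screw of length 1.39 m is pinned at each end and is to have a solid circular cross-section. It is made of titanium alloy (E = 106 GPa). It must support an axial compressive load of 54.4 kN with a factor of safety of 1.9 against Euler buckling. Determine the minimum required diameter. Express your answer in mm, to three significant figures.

d ≈ 44.4 mm

Required P_cr = n·P = 1.9 × 54.4 = 103.4 kN
L_e = K·L = 1 × 1.39 = 1.390 m
Required I = P_cr·L_e²/(π²E) = 1.034×10^5 × 1.390² / (π² × 1.06×10^11) = 1.909×10^-7 m⁴
I_req = 1.909×10^5 mm⁴
Solid circle: I = πd⁴/64  ⇒  d = (64I/π)^(1/4) = (64×1.909×10^5/π)^(1/4) = 44.4 mm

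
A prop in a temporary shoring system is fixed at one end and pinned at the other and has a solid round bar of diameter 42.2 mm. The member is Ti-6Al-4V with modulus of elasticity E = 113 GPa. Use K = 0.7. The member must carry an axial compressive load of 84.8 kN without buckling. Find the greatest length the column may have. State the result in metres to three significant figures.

I = πd⁴/64 = π×42.2⁴/64 = 1.557×10^5 mm⁴
I = 1.557×10^-7 m⁴
At the buckling limit P_cr = P = 8.480×10^4 N
From P_cr = π²EI/(K·L)²:  L = (1/K)·√(π²EI/P_cr) = (1/0.7)·√(π²×1.13×10^11×1.557×10^-7/8.480×10^4)
L = 2.04 m

L_max ≈ 2.04 m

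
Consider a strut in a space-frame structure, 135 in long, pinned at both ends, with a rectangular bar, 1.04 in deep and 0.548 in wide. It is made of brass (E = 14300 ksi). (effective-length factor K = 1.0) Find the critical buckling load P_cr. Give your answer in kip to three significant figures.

Buckling occurs about the weak axis: I_min = h·b³/12 with b = 0.548 in (the shorter side).
I_min = 1.04×0.548³/12 = 1.426×10^-2 in⁴
Effective length L_e = K·L = 1 × 135 = 135.0 in
P_cr = π²EI / L_e² = π² × 14300×10³ × 1.426×10^-2 / 135.0² = 110.4 lb

P_cr ≈ 0.110 kip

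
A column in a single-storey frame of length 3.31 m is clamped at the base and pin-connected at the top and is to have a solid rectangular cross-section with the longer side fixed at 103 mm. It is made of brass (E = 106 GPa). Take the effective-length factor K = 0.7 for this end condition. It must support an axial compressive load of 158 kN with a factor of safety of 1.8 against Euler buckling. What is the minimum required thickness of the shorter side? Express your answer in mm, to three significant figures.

b ≈ 55.4 mm

Required P_cr = n·P = 1.8 × 158 = 284.4 kN
L_e = K·L = 0.7 × 3.31 = 2.317 m
Required I = P_cr·L_e²/(π²E) = 2.844×10^5 × 2.317² / (π² × 1.06×10^11) = 1.459×10^-6 m⁴
I_req = 1.459×10^6 mm⁴
Rectangle, weak axis: I_min = h·b³/12 with h = 103 mm fixed  ⇒  b = (12I/h)^(1/3) = 55.4 mm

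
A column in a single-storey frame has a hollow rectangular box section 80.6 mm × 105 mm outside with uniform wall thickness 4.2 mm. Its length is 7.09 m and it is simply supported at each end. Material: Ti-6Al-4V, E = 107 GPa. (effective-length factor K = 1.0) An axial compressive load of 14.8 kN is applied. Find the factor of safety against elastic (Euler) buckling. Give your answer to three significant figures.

Inner dimensions: h_i = 105 − 2×4.2 = 96.60 mm, b_i = 80.6 − 2×4.2 = 72.20 mm
Weak-axis I_min = (h_o·b_o³ − h_i·b_i³)/12 with b_o = 80.6, b_i = 72.20 mm (shorter outer/inner sides).
I_min = (105×80.6³ − 96.60×72.20³)/12 = 1.552×10^6 mm⁴
I = 1.552×10^6 mm⁴ = 1.552×10^-6 m⁴
Effective length L_e = K·L = 1 × 7.09 = 7.090 m
P_cr = π²EI / L_e² = π² × 107×10⁹ × 1.552×10^-6 / 7.090² = 3.260×10^4 N
Factor of safety n = P_cr / P = 32.601 / 14.8 = 2.20

n ≈ 2.20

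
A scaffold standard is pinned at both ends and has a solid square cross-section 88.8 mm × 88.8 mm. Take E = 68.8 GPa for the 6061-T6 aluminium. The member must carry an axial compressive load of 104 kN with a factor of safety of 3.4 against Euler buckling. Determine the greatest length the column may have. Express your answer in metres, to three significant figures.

I = a⁴/12 = 88.8⁴/12 = 5.182×10^6 mm⁴
I = 5.182×10^-6 m⁴
Required critical load P_cr = n·P = 3.4 × 104 = 353.6 kN = 3.536×10^5 N
From P_cr = π²EI/(K·L)²:  L = (1/K)·√(π²EI/P_cr) = (1/1)·√(π²×6.88×10^10×5.182×10^-6/3.536×10^5)
L = 3.15 m

L_max ≈ 3.15 m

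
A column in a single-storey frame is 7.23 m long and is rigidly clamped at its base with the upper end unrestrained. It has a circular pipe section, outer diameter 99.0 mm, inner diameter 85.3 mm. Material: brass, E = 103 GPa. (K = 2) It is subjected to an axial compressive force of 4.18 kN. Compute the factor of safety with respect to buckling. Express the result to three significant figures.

n ≈ 2.46

d_o = 99.0 mm, d_i = 85.3 mm
I = π(d_o⁴ − d_i⁴)/64 = π(99.0⁴ − 85.30⁴)/64 = 2.117×10^6 mm⁴
I = 2.117×10^6 mm⁴ = 2.117×10^-6 m⁴
Effective length L_e = K·L = 2 × 7.23 = 14.46 m
P_cr = π²EI / L_e² = π² × 103×10⁹ × 2.117×10^-6 / 14.46² = 1.029×10^4 N
Factor of safety n = P_cr / P = 10.290 / 4.18 = 2.46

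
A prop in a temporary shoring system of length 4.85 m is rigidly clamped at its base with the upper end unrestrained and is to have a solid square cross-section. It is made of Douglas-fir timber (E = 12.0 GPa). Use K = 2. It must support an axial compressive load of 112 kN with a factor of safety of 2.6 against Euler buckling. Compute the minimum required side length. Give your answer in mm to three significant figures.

a ≈ 230 mm

Required P_cr = n·P = 2.6 × 112 = 291.2 kN
L_e = K·L = 2 × 4.85 = 9.700 m
Required I = P_cr·L_e²/(π²E) = 2.912×10^5 × 9.700² / (π² × 1.20×10^10) = 2.313×10^-4 m⁴
I_req = 2.313×10^8 mm⁴
Solid square: I = a⁴/12  ⇒  a = (12I)^(1/4) = (12×2.313×10^8)^(1/4) = 230 mm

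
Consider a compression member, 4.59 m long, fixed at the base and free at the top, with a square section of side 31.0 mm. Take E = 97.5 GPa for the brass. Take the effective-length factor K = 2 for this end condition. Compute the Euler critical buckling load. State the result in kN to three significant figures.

P_cr ≈ 0.879 kN

I = a⁴/12 = 31.0⁴/12 = 7.696×10^4 mm⁴
I = 7.696×10^4 mm⁴ = 7.696×10^-8 m⁴
Effective length L_e = K·L = 2 × 4.59 = 9.180 m
P_cr = π²EI / L_e² = π² × 97.5×10⁹ × 7.696×10^-8 / 9.180² = 878.8 N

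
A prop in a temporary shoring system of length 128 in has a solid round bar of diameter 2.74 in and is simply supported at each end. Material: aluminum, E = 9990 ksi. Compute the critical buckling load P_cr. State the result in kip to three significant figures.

I = πd⁴/64 = π×2.74⁴/64 = 2.767 in⁴
Effective length L_e = K·L = 1 × 128 = 128.0 in
P_cr = π²EI / L_e² = π² × 9990×10³ × 2.767 / 128.0² = 1.665×10^4 lb

P_cr ≈ 16.7 kip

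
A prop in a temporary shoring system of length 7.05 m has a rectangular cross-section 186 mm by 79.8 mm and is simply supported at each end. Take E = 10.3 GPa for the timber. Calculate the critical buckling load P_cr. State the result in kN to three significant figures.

P_cr ≈ 16.1 kN

Buckling occurs about the weak axis: I_min = h·b³/12 with b = 79.8 mm (the shorter side).
I_min = 186×79.8³/12 = 7.877×10^6 mm⁴
I = 7.877×10^6 mm⁴ = 7.877×10^-6 m⁴
Effective length L_e = K·L = 1 × 7.05 = 7.050 m
P_cr = π²EI / L_e² = π² × 10.3×10⁹ × 7.877×10^-6 / 7.050² = 1.611×10^4 N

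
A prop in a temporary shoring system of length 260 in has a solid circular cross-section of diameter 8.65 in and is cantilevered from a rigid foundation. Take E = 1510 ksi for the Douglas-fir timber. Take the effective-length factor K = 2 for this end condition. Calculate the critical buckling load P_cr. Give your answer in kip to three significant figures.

P_cr ≈ 15.1 kip

I = πd⁴/64 = π×8.65⁴/64 = 274.8 in⁴
Effective length L_e = K·L = 2 × 260 = 520.0 in
P_cr = π²EI / L_e² = π² × 1510×10³ × 274.8 / 520.0² = 1.515×10^4 lb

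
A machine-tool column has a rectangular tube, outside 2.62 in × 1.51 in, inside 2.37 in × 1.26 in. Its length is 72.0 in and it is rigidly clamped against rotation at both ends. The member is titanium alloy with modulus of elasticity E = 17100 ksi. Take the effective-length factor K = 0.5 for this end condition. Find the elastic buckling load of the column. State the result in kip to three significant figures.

P_cr ≈ 46.4 kip

Weak-axis I_min = (h_o·b_o³ − h_i·b_i³)/12 with b_o = 1.51, b_i = 1.260 in (shorter outer/inner sides).
I_min = (2.62×1.51³ − 2.370×1.260³)/12 = 0.3566 in⁴
Effective length L_e = K·L = 0.5 × 72.0 = 36.00 in
P_cr = π²EI / L_e² = π² × 17100×10³ × 0.3566 / 36.00² = 4.644×10^4 lb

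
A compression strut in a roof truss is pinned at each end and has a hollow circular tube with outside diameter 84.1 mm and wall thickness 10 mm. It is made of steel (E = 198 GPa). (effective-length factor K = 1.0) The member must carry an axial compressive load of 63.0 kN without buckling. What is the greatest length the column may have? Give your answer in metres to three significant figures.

Inner diameter d_i = 84.1 − 2×10 = 64.10 mm
I = π(d_o⁴ − d_i⁴)/64 = π(84.1⁴ − 64.10⁴)/64 = 1.627×10^6 mm⁴
I = 1.627×10^-6 m⁴
At the buckling limit P_cr = P = 6.300×10^4 N
From P_cr = π²EI/(K·L)²:  L = (1/K)·√(π²EI/P_cr) = (1/1)·√(π²×1.98×10^11×1.627×10^-6/6.300×10^4)
L = 7.10 m

L_max ≈ 7.10 m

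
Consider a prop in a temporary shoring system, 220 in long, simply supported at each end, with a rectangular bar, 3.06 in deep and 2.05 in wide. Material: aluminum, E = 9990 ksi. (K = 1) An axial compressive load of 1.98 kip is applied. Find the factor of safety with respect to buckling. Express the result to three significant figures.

n ≈ 2.26

Buckling occurs about the weak axis: I_min = h·b³/12 with b = 2.05 in (the shorter side).
I_min = 3.06×2.05³/12 = 2.197 in⁴
Effective length L_e = K·L = 1 × 220 = 220.0 in
P_cr = π²EI / L_e² = π² × 9990×10³ × 2.197 / 220.0² = 4.475×10^3 lb
Factor of safety n = P_cr / P = 4.4753 / 1.98 = 2.26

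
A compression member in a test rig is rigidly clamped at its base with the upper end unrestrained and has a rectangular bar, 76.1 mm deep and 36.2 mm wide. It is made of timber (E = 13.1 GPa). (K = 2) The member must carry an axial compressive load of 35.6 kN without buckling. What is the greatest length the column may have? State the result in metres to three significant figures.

Buckling occurs about the weak axis: I_min = h·b³/12 with b = 36.2 mm (the shorter side).
I_min = 76.1×36.2³/12 = 3.008×10^5 mm⁴
I = 3.008×10^-7 m⁴
At the buckling limit P_cr = P = 3.560×10^4 N
From P_cr = π²EI/(K·L)²:  L = (1/K)·√(π²EI/P_cr) = (1/2)·√(π²×1.31×10^10×3.008×10^-7/3.560×10^4)
L = 0.523 m

L_max ≈ 0.523 m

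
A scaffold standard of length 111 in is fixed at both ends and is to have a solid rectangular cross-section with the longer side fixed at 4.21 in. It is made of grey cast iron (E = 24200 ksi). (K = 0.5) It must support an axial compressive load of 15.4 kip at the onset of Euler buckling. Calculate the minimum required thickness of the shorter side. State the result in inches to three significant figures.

b ≈ 0.827 in

L_e = K·L = 0.5 × 111 = 55.50 in
Required I = P_cr·L_e²/(π²E) = 1.540×10^4 × 55.50² / (π² × 2.42×10^7) = 0.1986 in⁴
Rectangle, weak axis: I_min = h·b³/12 with h = 4.21 in fixed  ⇒  b = (12I/h)^(1/3) = 0.827 in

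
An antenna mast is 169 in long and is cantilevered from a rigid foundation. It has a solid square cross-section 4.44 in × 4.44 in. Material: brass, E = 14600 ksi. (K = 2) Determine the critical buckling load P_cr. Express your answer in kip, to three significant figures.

P_cr ≈ 40.8 kip

I = a⁴/12 = 4.44⁴/12 = 32.39 in⁴
Effective length L_e = K·L = 2 × 169 = 338.0 in
P_cr = π²EI / L_e² = π² × 14600×10³ × 32.39 / 338.0² = 4.085×10^4 lb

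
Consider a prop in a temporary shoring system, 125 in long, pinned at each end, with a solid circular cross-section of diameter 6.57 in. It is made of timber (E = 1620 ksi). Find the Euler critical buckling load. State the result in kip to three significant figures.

P_cr ≈ 93.6 kip

I = πd⁴/64 = π×6.57⁴/64 = 91.46 in⁴
Effective length L_e = K·L = 1 × 125 = 125.0 in
P_cr = π²EI / L_e² = π² × 1620×10³ × 91.46 / 125.0² = 9.359×10^4 lb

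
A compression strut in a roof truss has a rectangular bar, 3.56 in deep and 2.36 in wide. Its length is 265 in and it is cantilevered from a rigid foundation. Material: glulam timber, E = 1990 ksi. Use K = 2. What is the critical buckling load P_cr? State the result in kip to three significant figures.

Buckling occurs about the weak axis: I_min = h·b³/12 with b = 2.36 in (the shorter side).
I_min = 3.56×2.36³/12 = 3.899 in⁴
Effective length L_e = K·L = 2 × 265 = 530.0 in
P_cr = π²EI / L_e² = π² × 1990×10³ × 3.899 / 530.0² = 272.7 lb

P_cr ≈ 0.273 kip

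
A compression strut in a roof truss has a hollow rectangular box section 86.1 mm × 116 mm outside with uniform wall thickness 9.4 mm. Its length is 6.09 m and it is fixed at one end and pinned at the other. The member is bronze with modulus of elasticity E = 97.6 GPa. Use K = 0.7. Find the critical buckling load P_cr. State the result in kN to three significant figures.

P_cr ≈ 196 kN

Inner dimensions: h_i = 116 − 2×9.4 = 97.20 mm, b_i = 86.1 − 2×9.4 = 67.30 mm
Weak-axis I_min = (h_o·b_o³ − h_i·b_i³)/12 with b_o = 86.1, b_i = 67.30 mm (shorter outer/inner sides).
I_min = (116×86.1³ − 97.20×67.30³)/12 = 3.701×10^6 mm⁴
I = 3.701×10^6 mm⁴ = 3.701×10^-6 m⁴
Effective length L_e = K·L = 0.7 × 6.09 = 4.263 m
P_cr = π²EI / L_e² = π² × 97.6×10⁹ × 3.701×10^-6 / 4.263² = 1.962×10^5 N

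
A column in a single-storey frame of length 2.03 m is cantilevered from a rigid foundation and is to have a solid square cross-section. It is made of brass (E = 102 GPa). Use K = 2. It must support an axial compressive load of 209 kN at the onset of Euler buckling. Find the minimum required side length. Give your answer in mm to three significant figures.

L_e = K·L = 2 × 2.03 = 4.060 m
Required I = P_cr·L_e²/(π²E) = 2.090×10^5 × 4.060² / (π² × 1.02×10^11) = 3.422×10^-6 m⁴
I_req = 3.422×10^6 mm⁴
Solid square: I = a⁴/12  ⇒  a = (12I)^(1/4) = (12×3.422×10^6)^(1/4) = 80.1 mm

a ≈ 80.1 mm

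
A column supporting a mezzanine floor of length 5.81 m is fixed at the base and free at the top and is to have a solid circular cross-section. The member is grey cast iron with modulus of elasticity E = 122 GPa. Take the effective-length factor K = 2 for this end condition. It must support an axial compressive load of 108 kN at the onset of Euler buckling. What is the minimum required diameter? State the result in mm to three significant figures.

d ≈ 125 mm

L_e = K·L = 2 × 5.81 = 11.62 m
Required I = P_cr·L_e²/(π²E) = 1.080×10^5 × 11.62² / (π² × 1.22×10^11) = 1.211×10^-5 m⁴
I_req = 1.211×10^7 mm⁴
Solid circle: I = πd⁴/64  ⇒  d = (64I/π)^(1/4) = (64×1.211×10^7/π)^(1/4) = 125 mm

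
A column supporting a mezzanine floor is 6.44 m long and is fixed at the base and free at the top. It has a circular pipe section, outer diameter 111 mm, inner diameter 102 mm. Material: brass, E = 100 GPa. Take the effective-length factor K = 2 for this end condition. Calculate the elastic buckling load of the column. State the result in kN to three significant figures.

d_o = 111 mm, d_i = 102 mm
I = π(d_o⁴ − d_i⁴)/64 = π(111⁴ − 102.0⁴)/64 = 2.138×10^6 mm⁴
I = 2.138×10^6 mm⁴ = 2.138×10^-6 m⁴
Effective length L_e = K·L = 2 × 6.44 = 12.88 m
P_cr = π²EI / L_e² = π² × 100×10⁹ × 2.138×10^-6 / 12.88² = 1.272×10^4 N

P_cr ≈ 12.7 kN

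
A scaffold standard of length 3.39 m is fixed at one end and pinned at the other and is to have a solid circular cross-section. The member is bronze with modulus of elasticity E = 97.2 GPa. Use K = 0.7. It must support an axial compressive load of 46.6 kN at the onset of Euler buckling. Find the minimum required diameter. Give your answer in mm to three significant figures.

L_e = K·L = 0.7 × 3.39 = 2.373 m
Required I = P_cr·L_e²/(π²E) = 4.660×10^4 × 2.373² / (π² × 9.72×10^10) = 2.735×10^-7 m⁴
I_req = 2.735×10^5 mm⁴
Solid circle: I = πd⁴/64  ⇒  d = (64I/π)^(1/4) = (64×2.735×10^5/π)^(1/4) = 48.6 mm

d ≈ 48.6 mm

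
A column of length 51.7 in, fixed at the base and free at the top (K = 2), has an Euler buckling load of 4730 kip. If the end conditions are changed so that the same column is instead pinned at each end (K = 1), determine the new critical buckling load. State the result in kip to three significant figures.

P_cr ≈ 18900 kip

P_cr ∝ 1/K², so P_cr,new = P_cr,old × (K_old/K_new)² = 4730 × (2/1)²
= 4730 × 4.000 = 18900 kip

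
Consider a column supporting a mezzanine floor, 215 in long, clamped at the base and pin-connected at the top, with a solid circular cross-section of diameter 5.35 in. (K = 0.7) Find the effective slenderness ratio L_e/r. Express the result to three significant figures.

For a solid circle r = d/4 = 5.35/4 = 1.338 in
L_e = K·L = 0.7 × 215 = 150.5 in
λ = L_e / r_min = 150.50 / 1.338 = 113

λ ≈ 113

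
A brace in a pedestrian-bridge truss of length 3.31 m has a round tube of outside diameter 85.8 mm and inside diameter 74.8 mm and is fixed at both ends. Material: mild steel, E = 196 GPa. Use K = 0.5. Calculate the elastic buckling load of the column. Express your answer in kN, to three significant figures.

P_cr ≈ 794 kN

d_o = 85.8 mm, d_i = 74.8 mm
I = π(d_o⁴ − d_i⁴)/64 = π(85.8⁴ − 74.80⁴)/64 = 1.124×10^6 mm⁴
I = 1.124×10^6 mm⁴ = 1.124×10^-6 m⁴
Effective length L_e = K·L = 0.5 × 3.31 = 1.655 m
P_cr = π²EI / L_e² = π² × 196×10⁹ × 1.124×10^-6 / 1.655² = 7.935×10^5 N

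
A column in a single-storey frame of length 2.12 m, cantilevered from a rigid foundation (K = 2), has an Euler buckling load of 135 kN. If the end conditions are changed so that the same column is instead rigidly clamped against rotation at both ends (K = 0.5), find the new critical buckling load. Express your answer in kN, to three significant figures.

P_cr ∝ 1/K², so P_cr,new = P_cr,old × (K_old/K_new)² = 135 × (2/0.5)²
= 135 × 16.00 = 2160 kN

P_cr ≈ 2160 kN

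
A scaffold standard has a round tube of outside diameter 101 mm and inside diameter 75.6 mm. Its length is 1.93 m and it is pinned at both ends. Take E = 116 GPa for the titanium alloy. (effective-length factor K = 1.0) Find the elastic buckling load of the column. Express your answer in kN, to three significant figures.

d_o = 101 mm, d_i = 75.6 mm
I = π(d_o⁴ − d_i⁴)/64 = π(101⁴ − 75.60⁴)/64 = 3.505×10^6 mm⁴
I = 3.505×10^6 mm⁴ = 3.505×10^-6 m⁴
Effective length L_e = K·L = 1 × 1.93 = 1.930 m
P_cr = π²EI / L_e² = π² × 116×10⁹ × 3.505×10^-6 / 1.930² = 1.077×10^6 N

P_cr ≈ 1080 kN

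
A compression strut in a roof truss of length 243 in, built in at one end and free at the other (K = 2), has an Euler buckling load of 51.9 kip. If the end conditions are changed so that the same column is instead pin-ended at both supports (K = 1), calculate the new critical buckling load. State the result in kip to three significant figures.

P_cr ∝ 1/K², so P_cr,new = P_cr,old × (K_old/K_new)² = 51.9 × (2/1)²
= 51.9 × 4.000 = 208 kip

P_cr ≈ 208 kip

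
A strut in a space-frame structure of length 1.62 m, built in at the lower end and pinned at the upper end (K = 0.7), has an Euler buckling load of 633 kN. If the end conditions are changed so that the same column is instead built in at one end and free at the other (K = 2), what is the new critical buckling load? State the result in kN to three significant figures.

P_cr ∝ 1/K², so P_cr,new = P_cr,old × (K_old/K_new)² = 633 × (0.7/2)²
= 633 × 0.1225 = 77.5 kN

P_cr ≈ 77.5 kN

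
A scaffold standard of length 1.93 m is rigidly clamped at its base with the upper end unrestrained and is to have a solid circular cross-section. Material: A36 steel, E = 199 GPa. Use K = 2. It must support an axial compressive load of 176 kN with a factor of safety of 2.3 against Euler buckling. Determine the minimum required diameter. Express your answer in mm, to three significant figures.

Required P_cr = n·P = 2.3 × 176 = 404.8 kN
L_e = K·L = 2 × 1.93 = 3.860 m
Required I = P_cr·L_e²/(π²E) = 4.048×10^5 × 3.860² / (π² × 1.99×10^11) = 3.071×10^-6 m⁴
I_req = 3.071×10^6 mm⁴
Solid circle: I = πd⁴/64  ⇒  d = (64I/π)^(1/4) = (64×3.071×10^6/π)^(1/4) = 88.9 mm

d ≈ 88.9 mm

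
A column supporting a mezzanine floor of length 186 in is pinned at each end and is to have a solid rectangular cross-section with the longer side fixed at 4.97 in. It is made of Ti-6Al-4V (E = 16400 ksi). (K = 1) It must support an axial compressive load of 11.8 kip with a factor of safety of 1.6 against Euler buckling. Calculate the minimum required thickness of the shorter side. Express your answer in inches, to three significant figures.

b ≈ 2.14 in

Required P_cr = n·P = 1.6 × 11.8 = 18.88 kip
L_e = K·L = 1 × 186 = 186.0 in
Required I = P_cr·L_e²/(π²E) = 1.888×10^4 × 186.0² / (π² × 1.64×10^7) = 4.035 in⁴
Rectangle, weak axis: I_min = h·b³/12 with h = 4.97 in fixed  ⇒  b = (12I/h)^(1/3) = 2.14 in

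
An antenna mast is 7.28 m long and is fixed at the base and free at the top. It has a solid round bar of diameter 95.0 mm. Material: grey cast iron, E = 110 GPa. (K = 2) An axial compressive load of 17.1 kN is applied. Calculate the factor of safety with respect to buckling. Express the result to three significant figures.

n ≈ 1.20

I = πd⁴/64 = π×95.0⁴/64 = 3.998×10^6 mm⁴
I = 3.998×10^6 mm⁴ = 3.998×10^-6 m⁴
Effective length L_e = K·L = 2 × 7.28 = 14.56 m
P_cr = π²EI / L_e² = π² × 110×10⁹ × 3.998×10^-6 / 14.56² = 2.048×10^4 N
Factor of safety n = P_cr / P = 20.475 / 17.1 = 1.20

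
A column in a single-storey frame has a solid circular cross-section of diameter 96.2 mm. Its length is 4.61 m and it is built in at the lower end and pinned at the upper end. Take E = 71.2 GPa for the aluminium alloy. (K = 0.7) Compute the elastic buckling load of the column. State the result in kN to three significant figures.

I = πd⁴/64 = π×96.2⁴/64 = 4.204×10^6 mm⁴
I = 4.204×10^6 mm⁴ = 4.204×10^-6 m⁴
Effective length L_e = K·L = 0.7 × 4.61 = 3.227 m
P_cr = π²EI / L_e² = π² × 71.2×10⁹ × 4.204×10^-6 / 3.227² = 2.837×10^5 N

P_cr ≈ 284 kN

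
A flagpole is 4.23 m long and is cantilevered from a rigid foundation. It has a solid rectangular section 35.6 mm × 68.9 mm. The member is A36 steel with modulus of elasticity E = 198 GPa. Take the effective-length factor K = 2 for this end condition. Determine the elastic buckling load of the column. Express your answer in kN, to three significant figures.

P_cr ≈ 7.07 kN

Buckling occurs about the weak axis: I_min = h·b³/12 with b = 35.6 mm (the shorter side).
I_min = 68.9×35.6³/12 = 2.591×10^5 mm⁴
I = 2.591×10^5 mm⁴ = 2.591×10^-7 m⁴
Effective length L_e = K·L = 2 × 4.23 = 8.460 m
P_cr = π²EI / L_e² = π² × 198×10⁹ × 2.591×10^-7 / 8.460² = 7.073×10^3 N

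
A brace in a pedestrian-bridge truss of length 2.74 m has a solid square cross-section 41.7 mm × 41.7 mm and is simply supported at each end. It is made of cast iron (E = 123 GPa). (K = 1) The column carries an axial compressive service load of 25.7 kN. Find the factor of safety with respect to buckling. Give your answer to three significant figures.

n ≈ 1.59

I = a⁴/12 = 41.7⁴/12 = 2.520×10^5 mm⁴
I = 2.520×10^5 mm⁴ = 2.520×10^-7 m⁴
Effective length L_e = K·L = 1 × 2.74 = 2.740 m
P_cr = π²EI / L_e² = π² × 123×10⁹ × 2.520×10^-7 / 2.740² = 4.074×10^4 N
Factor of safety n = P_cr / P = 40.744 / 25.7 = 1.59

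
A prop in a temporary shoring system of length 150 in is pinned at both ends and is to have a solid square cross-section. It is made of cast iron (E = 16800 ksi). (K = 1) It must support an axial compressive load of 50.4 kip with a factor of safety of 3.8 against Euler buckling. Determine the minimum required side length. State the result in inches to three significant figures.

Required P_cr = n·P = 3.8 × 50.4 = 191.5 kip
L_e = K·L = 1 × 150 = 150.0 in
Required I = P_cr·L_e²/(π²E) = 1.915×10^5 × 150.0² / (π² × 1.68×10^7) = 25.99 in⁴
Solid square: I = a⁴/12  ⇒  a = (12I)^(1/4) = (12×25.99)^(1/4) = 4.20 in

a ≈ 4.20 in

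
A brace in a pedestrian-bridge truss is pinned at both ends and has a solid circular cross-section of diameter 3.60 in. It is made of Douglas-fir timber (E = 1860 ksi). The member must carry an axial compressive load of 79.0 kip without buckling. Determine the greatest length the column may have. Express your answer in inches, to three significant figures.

I = πd⁴/64 = π×3.60⁴/64 = 8.245 in⁴
At the buckling limit P_cr = P = 7.900×10^4 lb
From P_cr = π²EI/(K·L)²:  L = (1/K)·√(π²EI/P_cr) = (1/1)·√(π²×1.86×10^6×8.245/7.900×10^4)
L = 43.8 in

L_max ≈ 43.8 in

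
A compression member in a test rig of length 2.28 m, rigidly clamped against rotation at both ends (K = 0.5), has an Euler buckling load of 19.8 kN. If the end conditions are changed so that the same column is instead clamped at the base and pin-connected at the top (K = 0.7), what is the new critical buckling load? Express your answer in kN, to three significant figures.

P_cr ≈ 10.1 kN

P_cr ∝ 1/K², so P_cr,new = P_cr,old × (K_old/K_new)² = 19.8 × (0.5/0.7)²
= 19.8 × 0.5102 = 10.1 kN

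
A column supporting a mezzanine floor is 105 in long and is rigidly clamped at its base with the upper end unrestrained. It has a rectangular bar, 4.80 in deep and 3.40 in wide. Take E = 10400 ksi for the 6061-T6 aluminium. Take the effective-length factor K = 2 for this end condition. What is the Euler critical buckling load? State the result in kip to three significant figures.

Buckling occurs about the weak axis: I_min = h·b³/12 with b = 3.40 in (the shorter side).
I_min = 4.80×3.40³/12 = 15.72 in⁴
Effective length L_e = K·L = 2 × 105 = 210.0 in
P_cr = π²EI / L_e² = π² × 10400×10³ × 15.72 / 210.0² = 3.659×10^4 lb

P_cr ≈ 36.6 kip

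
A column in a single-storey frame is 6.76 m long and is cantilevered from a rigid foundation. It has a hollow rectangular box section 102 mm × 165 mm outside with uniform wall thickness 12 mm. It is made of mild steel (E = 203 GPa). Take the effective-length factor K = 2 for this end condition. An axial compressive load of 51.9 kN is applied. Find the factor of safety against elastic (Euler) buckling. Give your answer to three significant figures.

n ≈ 1.90

Inner dimensions: h_i = 165 − 2×12 = 141.0 mm, b_i = 102 − 2×12 = 78.00 mm
Weak-axis I_min = (h_o·b_o³ − h_i·b_i³)/12 with b_o = 102, b_i = 78.00 mm (shorter outer/inner sides).
I_min = (165×102³ − 141.0×78.00³)/12 = 9.016×10^6 mm⁴
I = 9.016×10^6 mm⁴ = 9.016×10^-6 m⁴
Effective length L_e = K·L = 2 × 6.76 = 13.52 m
P_cr = π²EI / L_e² = π² × 203×10⁹ × 9.016×10^-6 / 13.52² = 9.882×10^4 N
Factor of safety n = P_cr / P = 98.818 / 51.9 = 1.90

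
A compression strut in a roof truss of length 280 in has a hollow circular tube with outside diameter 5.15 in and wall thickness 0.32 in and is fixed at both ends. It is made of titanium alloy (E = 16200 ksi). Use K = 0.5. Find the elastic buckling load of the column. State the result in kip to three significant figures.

Inner diameter d_i = 5.15 − 2×0.32 = 4.510 in
I = π(d_o⁴ − d_i⁴)/64 = π(5.15⁴ − 4.510⁴)/64 = 14.22 in⁴
Effective length L_e = K·L = 0.5 × 280 = 140.0 in
P_cr = π²EI / L_e² = π² × 16200×10³ × 14.22 / 140.0² = 1.160×10^5 lb

P_cr ≈ 116 kip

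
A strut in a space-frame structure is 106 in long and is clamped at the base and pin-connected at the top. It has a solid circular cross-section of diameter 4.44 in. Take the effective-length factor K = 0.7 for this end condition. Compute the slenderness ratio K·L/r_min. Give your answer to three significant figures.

λ ≈ 66.8

I = πd⁴/64 = π×4.44⁴/64 = 19.08 in⁴
A = 15.48 in²;  r_min = √(I/A) = √(19.08/15.48) = 1.110 in
L_e = K·L = 0.7 × 106 = 74.20 in
λ = L_e / r_min = 74.200 / 1.110 = 66.8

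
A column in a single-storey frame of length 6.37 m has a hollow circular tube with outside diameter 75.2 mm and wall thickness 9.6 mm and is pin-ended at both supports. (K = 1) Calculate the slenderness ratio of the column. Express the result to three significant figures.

λ ≈ 272

Inner diameter d_i = 75.2 − 2×9.6 = 56.00 mm
I = π(d_o⁴ − d_i⁴)/64 = π(75.2⁴ − 56.00⁴)/64 = 1.087×10^6 mm⁴
A = 1.978×10^3 mm²;  r_min = √(I/A) = √(1.087×10^6/1.978×10^3) = 23.44 mm
L_e = K·L = 1 × 6.37 m = 6.370 m = 6370.0 mm
λ = L_e / r_min = 6370.0 / 23.44 = 272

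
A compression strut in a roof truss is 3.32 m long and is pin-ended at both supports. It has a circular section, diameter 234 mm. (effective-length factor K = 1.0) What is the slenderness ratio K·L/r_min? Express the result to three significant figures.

λ ≈ 56.8

For a solid circle r = d/4 = 234/4 = 58.50 mm
L_e = K·L = 1 × 3.32 m = 3.320 m = 3320.0 mm
λ = L_e / r_min = 3320.0 / 58.50 = 56.8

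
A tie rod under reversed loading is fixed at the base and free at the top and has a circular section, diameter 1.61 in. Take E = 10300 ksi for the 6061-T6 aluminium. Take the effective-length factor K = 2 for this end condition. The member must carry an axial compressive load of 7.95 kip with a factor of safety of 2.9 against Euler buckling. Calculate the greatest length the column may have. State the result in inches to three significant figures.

L_max ≈ 19.1 in

I = πd⁴/64 = π×1.61⁴/64 = 0.3298 in⁴
Required critical load P_cr = n·P = 2.9 × 7.95 = 23.06 kip = 2.305×10^4 lb
From P_cr = π²EI/(K·L)²:  L = (1/K)·√(π²EI/P_cr) = (1/2)·√(π²×1.03×10^7×0.3298/2.305×10^4)
L = 19.1 in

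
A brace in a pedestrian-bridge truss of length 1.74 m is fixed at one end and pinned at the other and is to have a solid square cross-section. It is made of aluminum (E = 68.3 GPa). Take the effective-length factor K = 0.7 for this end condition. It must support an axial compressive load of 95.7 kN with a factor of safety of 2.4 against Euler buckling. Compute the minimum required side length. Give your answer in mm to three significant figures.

a ≈ 49.6 mm

Required P_cr = n·P = 2.4 × 95.7 = 229.7 kN
L_e = K·L = 0.7 × 1.74 = 1.218 m
Required I = P_cr·L_e²/(π²E) = 2.297×10^5 × 1.218² / (π² × 6.83×10^10) = 5.055×10^-7 m⁴
I_req = 5.055×10^5 mm⁴
Solid square: I = a⁴/12  ⇒  a = (12I)^(1/4) = (12×5.055×10^5)^(1/4) = 49.6 mm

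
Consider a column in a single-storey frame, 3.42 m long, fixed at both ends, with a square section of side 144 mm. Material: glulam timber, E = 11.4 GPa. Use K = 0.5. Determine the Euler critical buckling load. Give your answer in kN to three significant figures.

I = a⁴/12 = 144⁴/12 = 3.583×10^7 mm⁴
I = 3.583×10^7 mm⁴ = 3.583×10^-5 m⁴
Effective length L_e = K·L = 0.5 × 3.42 = 1.710 m
P_cr = π²EI / L_e² = π² × 11.4×10⁹ × 3.583×10^-5 / 1.710² = 1.379×10^6 N

P_cr ≈ 1380 kN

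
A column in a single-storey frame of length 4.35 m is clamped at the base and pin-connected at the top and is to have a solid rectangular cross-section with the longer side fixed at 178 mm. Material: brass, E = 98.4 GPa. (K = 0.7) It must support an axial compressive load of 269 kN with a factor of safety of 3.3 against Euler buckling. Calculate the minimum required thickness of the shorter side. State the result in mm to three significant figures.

b ≈ 83.0 mm

Required P_cr = n·P = 3.3 × 269 = 887.7 kN
L_e = K·L = 0.7 × 4.35 = 3.045 m
Required I = P_cr·L_e²/(π²E) = 8.877×10^5 × 3.045² / (π² × 9.84×10^10) = 8.475×10^-6 m⁴
I_req = 8.475×10^6 mm⁴
Rectangle, weak axis: I_min = h·b³/12 with h = 178 mm fixed  ⇒  b = (12I/h)^(1/3) = 83.0 mm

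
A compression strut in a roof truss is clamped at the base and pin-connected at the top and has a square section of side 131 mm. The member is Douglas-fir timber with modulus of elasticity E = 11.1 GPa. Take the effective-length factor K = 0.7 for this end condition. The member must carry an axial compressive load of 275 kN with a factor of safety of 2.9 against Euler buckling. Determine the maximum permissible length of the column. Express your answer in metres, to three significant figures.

I = a⁴/12 = 131⁴/12 = 2.454×10^7 mm⁴
I = 2.454×10^-5 m⁴
Required critical load P_cr = n·P = 2.9 × 275 = 797.5 kN = 7.975×10^5 N
From P_cr = π²EI/(K·L)²:  L = (1/K)·√(π²EI/P_cr) = (1/0.7)·√(π²×1.11×10^10×2.454×10^-5/7.975×10^5)
L = 2.62 m

L_max ≈ 2.62 m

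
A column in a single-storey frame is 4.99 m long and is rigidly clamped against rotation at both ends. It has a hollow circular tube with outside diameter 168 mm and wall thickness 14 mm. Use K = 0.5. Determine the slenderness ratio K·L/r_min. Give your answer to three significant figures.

Inner diameter d_i = 168 − 2×14 = 140.0 mm
I = π(d_o⁴ − d_i⁴)/64 = π(168⁴ − 140.0⁴)/64 = 2.025×10^7 mm⁴
A = 6.773×10^3 mm²;  r_min = √(I/A) = √(2.025×10^7/6.773×10^3) = 54.67 mm
L_e = K·L = 0.5 × 4.99 m = 2.495 m = 2495.0 mm
λ = L_e / r_min = 2495.0 / 54.67 = 45.6

λ ≈ 45.6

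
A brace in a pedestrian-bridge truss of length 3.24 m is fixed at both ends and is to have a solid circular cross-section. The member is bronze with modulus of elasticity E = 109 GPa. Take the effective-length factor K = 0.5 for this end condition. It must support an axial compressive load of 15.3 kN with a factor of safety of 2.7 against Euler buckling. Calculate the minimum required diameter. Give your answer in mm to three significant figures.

d ≈ 37.9 mm

Required P_cr = n·P = 2.7 × 15.3 = 41.31 kN
L_e = K·L = 0.5 × 3.24 = 1.620 m
Required I = P_cr·L_e²/(π²E) = 4.131×10^4 × 1.620² / (π² × 1.09×10^11) = 1.008×10^-7 m⁴
I_req = 1.008×10^5 mm⁴
Solid circle: I = πd⁴/64  ⇒  d = (64I/π)^(1/4) = (64×1.008×10^5/π)^(1/4) = 37.9 mm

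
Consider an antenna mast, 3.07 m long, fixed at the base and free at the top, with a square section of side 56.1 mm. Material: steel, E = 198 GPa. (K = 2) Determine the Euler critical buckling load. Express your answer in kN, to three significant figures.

I = a⁴/12 = 56.1⁴/12 = 8.254×10^5 mm⁴
I = 8.254×10^5 mm⁴ = 8.254×10^-7 m⁴
Effective length L_e = K·L = 2 × 3.07 = 6.140 m
P_cr = π²EI / L_e² = π² × 198×10⁹ × 8.254×10^-7 / 6.140² = 4.279×10^4 N

P_cr ≈ 42.8 kN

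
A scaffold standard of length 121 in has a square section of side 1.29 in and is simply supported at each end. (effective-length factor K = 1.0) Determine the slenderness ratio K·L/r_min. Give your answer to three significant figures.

I = a⁴/12 = 1.29⁴/12 = 0.2308 in⁴
A = 1.664 in²;  r_min = √(I/A) = √(0.2308/1.664) = 0.3724 in
L_e = K·L = 1 × 121 = 121.0 in
λ = L_e / r_min = 121.00 / 0.3724 = 325

λ ≈ 325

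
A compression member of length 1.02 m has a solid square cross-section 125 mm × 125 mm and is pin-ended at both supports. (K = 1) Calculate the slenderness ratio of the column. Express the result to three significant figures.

λ ≈ 28.3

I = a⁴/12 = 125⁴/12 = 2.035×10^7 mm⁴
A = 1.562×10^4 mm²;  r_min = √(I/A) = √(2.035×10^7/1.562×10^4) = 36.08 mm
L_e = K·L = 1 × 1.02 m = 1.020 m = 1020.0 mm
λ = L_e / r_min = 1020.0 / 36.08 = 28.3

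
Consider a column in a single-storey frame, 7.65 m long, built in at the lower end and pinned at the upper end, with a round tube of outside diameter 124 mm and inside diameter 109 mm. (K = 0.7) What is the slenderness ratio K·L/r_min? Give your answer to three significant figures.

λ ≈ 130

d_o = 124 mm, d_i = 109 mm
I = π(d_o⁴ − d_i⁴)/64 = π(124⁴ − 109.0⁴)/64 = 4.676×10^6 mm⁴
A = 2.745×10^3 mm²;  r_min = √(I/A) = √(4.676×10^6/2.745×10^3) = 41.27 mm
L_e = K·L = 0.7 × 7.65 m = 5.355 m = 5355.0 mm
λ = L_e / r_min = 5355.0 / 41.27 = 130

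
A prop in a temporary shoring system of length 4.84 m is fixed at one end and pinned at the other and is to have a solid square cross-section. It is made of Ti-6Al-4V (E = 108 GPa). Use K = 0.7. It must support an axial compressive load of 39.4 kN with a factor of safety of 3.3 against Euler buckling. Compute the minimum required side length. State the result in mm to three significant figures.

Required P_cr = n·P = 3.3 × 39.4 = 130.0 kN
L_e = K·L = 0.7 × 4.84 = 3.388 m
Required I = P_cr·L_e²/(π²E) = 1.300×10^5 × 3.388² / (π² × 1.08×10^11) = 1.400×10^-6 m⁴
I_req = 1.400×10^6 mm⁴
Solid square: I = a⁴/12  ⇒  a = (12I)^(1/4) = (12×1.400×10^6)^(1/4) = 64.0 mm

a ≈ 64.0 mm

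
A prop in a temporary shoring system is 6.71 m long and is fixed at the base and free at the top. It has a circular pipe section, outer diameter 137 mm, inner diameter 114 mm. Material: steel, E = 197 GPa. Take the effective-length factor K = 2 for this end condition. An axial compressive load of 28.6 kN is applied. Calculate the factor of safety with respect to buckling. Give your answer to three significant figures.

d_o = 137 mm, d_i = 114 mm
I = π(d_o⁴ − d_i⁴)/64 = π(137⁴ − 114.0⁴)/64 = 9.002×10^6 mm⁴
I = 9.002×10^6 mm⁴ = 9.002×10^-6 m⁴
Effective length L_e = K·L = 2 × 6.71 = 13.42 m
P_cr = π²EI / L_e² = π² × 197×10⁹ × 9.002×10^-6 / 13.42² = 9.718×10^4 N
Factor of safety n = P_cr / P = 97.181 / 28.6 = 3.40

n ≈ 3.40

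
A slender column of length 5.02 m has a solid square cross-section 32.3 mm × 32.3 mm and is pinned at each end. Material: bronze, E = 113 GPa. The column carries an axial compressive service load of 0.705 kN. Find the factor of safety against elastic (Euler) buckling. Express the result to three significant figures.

I = a⁴/12 = 32.3⁴/12 = 9.070×10^4 mm⁴
I = 9.070×10^4 mm⁴ = 9.070×10^-8 m⁴
Effective length L_e = K·L = 1 × 5.02 = 5.020 m
P_cr = π²EI / L_e² = π² × 113×10⁹ × 9.070×10^-8 / 5.020² = 4.014×10^3 N
Factor of safety n = P_cr / P = 4.0142 / 0.705 = 5.69

n ≈ 5.69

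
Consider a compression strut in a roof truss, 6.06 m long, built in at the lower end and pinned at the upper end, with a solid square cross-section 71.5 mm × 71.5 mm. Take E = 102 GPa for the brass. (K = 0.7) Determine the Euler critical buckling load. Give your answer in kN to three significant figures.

P_cr ≈ 122 kN

I = a⁴/12 = 71.5⁴/12 = 2.178×10^6 mm⁴
I = 2.178×10^6 mm⁴ = 2.178×10^-6 m⁴
Effective length L_e = K·L = 0.7 × 6.06 = 4.242 m
P_cr = π²EI / L_e² = π² × 102×10⁹ × 2.178×10^-6 / 4.242² = 1.218×10^5 N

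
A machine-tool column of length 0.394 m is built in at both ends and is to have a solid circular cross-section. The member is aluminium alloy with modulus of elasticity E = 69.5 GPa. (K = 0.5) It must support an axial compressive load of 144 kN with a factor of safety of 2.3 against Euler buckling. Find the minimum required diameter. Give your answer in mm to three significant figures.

d ≈ 24.9 mm

Required P_cr = n·P = 2.3 × 144 = 331.2 kN
L_e = K·L = 0.5 × 0.394 = 0.1970 m
Required I = P_cr·L_e²/(π²E) = 3.312×10^5 × 0.1970² / (π² × 6.95×10^10) = 1.874×10^-8 m⁴
I_req = 1.874×10^4 mm⁴
Solid circle: I = πd⁴/64  ⇒  d = (64I/π)^(1/4) = (64×1.874×10^4/π)^(1/4) = 24.9 mm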